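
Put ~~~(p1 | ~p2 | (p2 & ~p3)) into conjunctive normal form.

~~~(p1 | ~p2 | (p2 & ~p3))
≡ ~(p1 | ~p2 | (p2 & ~p3))   (double negation)
≡ ~p1 & ~~p2 & ~(p2 & ~p3)   (De Morgan)
≡ ~p1 & p2 & ~(p2 & ~p3)   (double negation)
≡ ~p1 & p2 & (~p2 | ~~p3)   (De Morgan)
≡ ~p1 & p2 & (~p2 | p3)   (double negation)

~p1 & p2 & (~p2 | p3)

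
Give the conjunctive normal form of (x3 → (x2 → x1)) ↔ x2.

(x3 → (x2 → x1)) ↔ x2
≡ ((x3 → (x2 → x1)) → x2) ∧ (x2 → (x3 → (x2 → x1)))   (eliminate ↔)
≡ (¬(x3 → (x2 → x1)) ∨ x2) ∧ (x2 → (x3 → (x2 → x1)))   (eliminate →)
≡ (¬(¬x3 ∨ (x2 → x1)) ∨ x2) ∧ (x2 → (x3 → (x2 → x1)))   (eliminate →)
≡ (¬(¬x3 ∨ ¬x2 ∨ x1) ∨ x2) ∧ (x2 → (x3 → (x2 → x1)))   (eliminate →)
≡ (¬(¬x3 ∨ ¬x2 ∨ x1) ∨ x2) ∧ (¬x2 ∨ (x3 → (x2 → x1)))   (eliminate →)
≡ (¬(¬x3 ∨ ¬x2 ∨ x1) ∨ x2) ∧ (¬x2 ∨ ¬x3 ∨ (x2 → x1))   (eliminate →)
≡ (¬(¬x3 ∨ ¬x2 ∨ x1) ∨ x2) ∧ (¬x2 ∨ ¬x3 ∨ ¬x2 ∨ x1)   (eliminate →)
≡ ((¬¬x3 ∧ ¬¬x2 ∧ ¬x1) ∨ x2) ∧ (¬x2 ∨ ¬x3 ∨ ¬x2 ∨ x1)   (De Morgan)
≡ ((x3 ∧ ¬¬x2 ∧ ¬x1) ∨ x2) ∧ (¬x2 ∨ ¬x3 ∨ ¬x2 ∨ x1)   (double negation)
≡ ((x3 ∧ x2 ∧ ¬x1) ∨ x2) ∧ (¬x2 ∨ ¬x3 ∨ ¬x2 ∨ x1)   (double negation)
≡ (x3 ∨ x2) ∧ (x2 ∨ x2) ∧ (¬x1 ∨ x2) ∧ (¬x2 ∨ ¬x3 ∨ ¬x2 ∨ x1)   (distribute ∨ over ∧)
≡ x2 ∧ (¬x2 ∨ ¬x3 ∨ x1)   (simplify)

x2 ∧ (¬x2 ∨ ¬x3 ∨ x1)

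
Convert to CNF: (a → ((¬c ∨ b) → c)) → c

(a → ((¬c ∨ b) → c)) → c
≡ ¬(a → ((¬c ∨ b) → c)) ∨ c   [eliminate →]
≡ ¬(¬a ∨ ((¬c ∨ b) → c)) ∨ c   [eliminate →]
≡ ¬(¬a ∨ ¬(¬c ∨ b) ∨ c) ∨ c   [eliminate →]
≡ (¬¬a ∧ ¬¬(¬c ∨ b) ∧ ¬c) ∨ c   [De Morgan]
≡ (a ∧ ¬¬(¬c ∨ b) ∧ ¬c) ∨ c   [double negation]
≡ (a ∧ (¬c ∨ b) ∧ ¬c) ∨ c   [double negation]
≡ (a ∨ c) ∧ (¬c ∨ b ∨ c) ∧ (¬c ∨ c)   [distribute ∨ over ∧]
≡ a ∨ c   [simplify]

a ∨ c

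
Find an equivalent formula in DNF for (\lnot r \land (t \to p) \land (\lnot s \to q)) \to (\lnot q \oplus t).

r \lor (t \land \lnot p) \lor (\lnot s \land \lnot q) \lor (\lnot q \land \lnot t) \lor (q \land t)

(\lnot r \land (t \to p) \land (\lnot s \to q)) \to (\lnot q \oplus t)
≡ \lnot (\lnot r \land (t \to p) \land (\lnot s \to q)) \lor (\lnot q \oplus t)   [eliminate \to]
≡ \lnot (\lnot r \land (\lnot t \lor p) \land (\lnot s \to q)) \lor (\lnot q \oplus t)   [eliminate \to]
≡ \lnot (\lnot r \land (\lnot t \lor p) \land (\lnot \lnot s \lor q)) \lor (\lnot q \oplus t)   [eliminate \to]
≡ \lnot (\lnot r \land (\lnot t \lor p) \land (\lnot \lnot s \lor q)) \lor (\lnot q \land \lnot t) \lor (\lnot \lnot q \land t)   [expand \oplus]
≡ \lnot \lnot r \lor \lnot (\lnot t \lor p) \lor \lnot (\lnot \lnot s \lor q) \lor (\lnot q \land \lnot t) \lor (\lnot \lnot q \land t)   [De Morgan]
≡ r \lor \lnot (\lnot t \lor p) \lor \lnot (\lnot \lnot s \lor q) \lor (\lnot q \land \lnot t) \lor (\lnot \lnot q \land t)   [double negation]
≡ r \lor (\lnot \lnot t \land \lnot p) \lor \lnot (\lnot \lnot s \lor q) \lor (\lnot q \land \lnot t) \lor (\lnot \lnot q \land t)   [De Morgan]
≡ r \lor (t \land \lnot p) \lor \lnot (\lnot \lnot s \lor q) \lor (\lnot q \land \lnot t) \lor (\lnot \lnot q \land t)   [double negation]
≡ r \lor (t \land \lnot p) \lor (\lnot \lnot \lnot s \land \lnot q) \lor (\lnot q \land \lnot t) \lor (\lnot \lnot q \land t)   [De Morgan]
≡ r \lor (t \land \lnot p) \lor (\lnot s \land \lnot q) \lor (\lnot q \land \lnot t) \lor (\lnot \lnot q \land t)   [double negation]
≡ r \lor (t \land \lnot p) \lor (\lnot s \land \lnot q) \lor (\lnot q \land \lnot t) \lor (q \land t)   [double negation]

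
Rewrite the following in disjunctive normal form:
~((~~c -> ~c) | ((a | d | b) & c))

~((~~c -> ~c) | ((a | d | b) & c))
≡ ~(~~~c | ~c | ((a | d | b) & c))   [eliminate ->]
≡ ~~~~c & ~~c & ~((a | d | b) & c)   [De Morgan]
≡ ~~c & ~~c & ~((a | d | b) & c)   [double negation]
≡ c & ~~c & ~((a | d | b) & c)   [double negation]
≡ c & c & ~((a | d | b) & c)   [double negation]
≡ c & c & (~(a | d | b) | ~c)   [De Morgan]
≡ c & c & ((~a & ~d & ~b) | ~c)   [De Morgan]
≡ (c & c & ~a & ~d & ~b) | (c & c & ~c)   [distribute & over |]
≡ c & ~a & ~d & ~b   [simplify]

c & ~a & ~d & ~b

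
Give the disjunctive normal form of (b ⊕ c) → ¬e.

(¬b ∧ ¬c) ∨ (c ∧ b) ∨ ¬e

(b ⊕ c) → ¬e
⇔ ¬(b ⊕ c) ∨ ¬e   [eliminate →]
⇔ ¬((b ∧ ¬c) ∨ (¬b ∧ c)) ∨ ¬e   [expand ⊕]
⇔ (¬(b ∧ ¬c) ∧ ¬(¬b ∧ c)) ∨ ¬e   [De Morgan]
⇔ ((¬b ∨ ¬¬c) ∧ ¬(¬b ∧ c)) ∨ ¬e   [De Morgan]
⇔ ((¬b ∨ c) ∧ ¬(¬b ∧ c)) ∨ ¬e   [double negation]
⇔ ((¬b ∨ c) ∧ (¬¬b ∨ ¬c)) ∨ ¬e   [De Morgan]
⇔ ((¬b ∨ c) ∧ (b ∨ ¬c)) ∨ ¬e   [double negation]
⇔ (¬b ∧ b) ∨ (¬b ∧ ¬c) ∨ (c ∧ b) ∨ (c ∧ ¬c) ∨ ¬e   [distribute ∧ over ∨]
⇔ (¬b ∧ ¬c) ∨ (c ∧ b) ∨ ¬e   [simplify]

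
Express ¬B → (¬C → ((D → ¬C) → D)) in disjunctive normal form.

B ∨ C ∨ D

¬B → (¬C → ((D → ¬C) → D))
≡ ¬¬B ∨ (¬C → ((D → ¬C) → D))   [eliminate →]
≡ ¬¬B ∨ ¬¬C ∨ ((D → ¬C) → D)   [eliminate →]
≡ ¬¬B ∨ ¬¬C ∨ ¬(D → ¬C) ∨ D   [eliminate →]
≡ ¬¬B ∨ ¬¬C ∨ ¬(¬D ∨ ¬C) ∨ D   [eliminate →]
≡ B ∨ ¬¬C ∨ ¬(¬D ∨ ¬C) ∨ D   [double negation]
≡ B ∨ C ∨ ¬(¬D ∨ ¬C) ∨ D   [double negation]
≡ B ∨ C ∨ (¬¬D ∧ ¬¬C) ∨ D   [De Morgan]
≡ B ∨ C ∨ (D ∧ ¬¬C) ∨ D   [double negation]
≡ B ∨ C ∨ (D ∧ C) ∨ D   [double negation]
≡ B ∨ C ∨ D   [simplify]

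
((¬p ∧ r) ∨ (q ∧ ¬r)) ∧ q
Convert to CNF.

((¬p ∧ r) ∨ (q ∧ ¬r)) ∧ q
≡ (¬p ∨ q) ∧ (¬p ∨ ¬r) ∧ (r ∨ q) ∧ (r ∨ ¬r) ∧ q   (distribute ∨ over ∧)
≡ (¬p ∨ ¬r) ∧ q   (simplify)

(¬p ∨ ¬r) ∧ q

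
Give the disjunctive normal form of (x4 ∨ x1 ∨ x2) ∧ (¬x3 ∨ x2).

(x4 ∨ x1 ∨ x2) ∧ (¬x3 ∨ x2)
= (x4 ∧ ¬x3) ∨ (x4 ∧ x2) ∨ (x1 ∧ ¬x3) ∨ (x1 ∧ x2) ∨ (x2 ∧ ¬x3) ∨ (x2 ∧ x2)   (distribute ∧ over ∨)
= (x4 ∧ ¬x3) ∨ (x1 ∧ ¬x3) ∨ x2   (simplify)

(x4 ∧ ¬x3) ∨ (x1 ∧ ¬x3) ∨ x2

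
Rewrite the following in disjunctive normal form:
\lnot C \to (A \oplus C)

C \lor (A \land \lnot C)

\lnot C \to (A \oplus C)
= \lnot \lnot C \lor (A \oplus C)   — eliminate \to
= \lnot \lnot C \lor (A \land \lnot C) \lor (\lnot A \land C)   — expand \oplus
= C \lor (A \land \lnot C) \lor (\lnot A \land C)   — double negation
= C \lor (A \land \lnot C)   — simplify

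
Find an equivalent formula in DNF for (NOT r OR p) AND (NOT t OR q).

(NOT r OR p) AND (NOT t OR q)
⇔ (NOT r AND NOT t) OR (NOT r AND q) OR (p AND NOT t) OR (p AND q)

(NOT r AND NOT t) OR (NOT r AND q) OR (p AND NOT t) OR (p AND q)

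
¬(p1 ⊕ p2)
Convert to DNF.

(¬p1 ∧ ¬p2) ∨ (p2 ∧ p1)

¬(p1 ⊕ p2)
= ¬((p1 ∧ ¬p2) ∨ (¬p1 ∧ p2))   [expand ⊕]
= ¬(p1 ∧ ¬p2) ∧ ¬(¬p1 ∧ p2)   [De Morgan]
= (¬p1 ∨ ¬¬p2) ∧ ¬(¬p1 ∧ p2)   [De Morgan]
= (¬p1 ∨ p2) ∧ ¬(¬p1 ∧ p2)   [double negation]
= (¬p1 ∨ p2) ∧ (¬¬p1 ∨ ¬p2)   [De Morgan]
= (¬p1 ∨ p2) ∧ (p1 ∨ ¬p2)   [double negation]
= (¬p1 ∧ p1) ∨ (¬p1 ∧ ¬p2) ∨ (p2 ∧ p1) ∨ (p2 ∧ ¬p2)   [distribute ∧ over ∨]
= (¬p1 ∧ ¬p2) ∨ (p2 ∧ p1)   [simplify]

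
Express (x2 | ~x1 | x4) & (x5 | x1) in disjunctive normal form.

(x2 & x5) | (x2 & x1) | (~x1 & x5) | (x4 & x5) | (x4 & x1)

(x2 | ~x1 | x4) & (x5 | x1)
= (x2 & x5) | (x2 & x1) | (~x1 & x5) | (~x1 & x1) | (x4 & x5) | (x4 & x1)   (distribute & over |)
= (x2 & x5) | (x2 & x1) | (~x1 & x5) | (x4 & x5) | (x4 & x1)   (simplify)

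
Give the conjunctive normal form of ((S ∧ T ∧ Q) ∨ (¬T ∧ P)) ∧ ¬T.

(S ∨ P) ∧ (T ∨ P) ∧ (Q ∨ P) ∧ ¬T

((S ∧ T ∧ Q) ∨ (¬T ∧ P)) ∧ ¬T
≡ (S ∨ ¬T) ∧ (S ∨ P) ∧ (T ∨ ¬T) ∧ (T ∨ P) ∧ (Q ∨ ¬T) ∧ (Q ∨ P) ∧ ¬T   [distribute ∨ over ∧]
≡ (S ∨ P) ∧ (T ∨ P) ∧ (Q ∨ P) ∧ ¬T   [simplify]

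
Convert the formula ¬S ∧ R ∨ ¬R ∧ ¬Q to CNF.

(¬S ∨ ¬R) ∧ (¬S ∨ ¬Q) ∧ (R ∨ ¬Q)

¬S ∧ R ∨ ¬R ∧ ¬Q
⇔ (¬S ∨ ¬R) ∧ (¬S ∨ ¬Q) ∧ (R ∨ ¬R) ∧ (R ∨ ¬Q)   [distribute ∨ over ∧]
⇔ (¬S ∨ ¬R) ∧ (¬S ∨ ¬Q) ∧ (R ∨ ¬Q)   [simplify]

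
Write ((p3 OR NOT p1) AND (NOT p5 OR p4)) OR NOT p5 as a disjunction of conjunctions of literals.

((p3 OR NOT p1) AND (NOT p5 OR p4)) OR NOT p5
= (p3 AND NOT p5) OR (p3 AND p4) OR (NOT p1 AND NOT p5) OR (NOT p1 AND p4) OR NOT p5
= (p3 AND p4) OR (NOT p1 AND p4) OR NOT p5

(p3 AND p4) OR (NOT p1 AND p4) OR NOT p5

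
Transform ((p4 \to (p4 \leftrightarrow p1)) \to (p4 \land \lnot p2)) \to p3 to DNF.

\lnot p4 \lor (p1 \land p4 \land p2) \lor p3

((p4 \to (p4 \leftrightarrow p1)) \to (p4 \land \lnot p2)) \to p3
≡ \lnot ((p4 \to (p4 \leftrightarrow p1)) \to (p4 \land \lnot p2)) \lor p3   (eliminate \to)
≡ \lnot (\lnot (p4 \to (p4 \leftrightarrow p1)) \lor (p4 \land \lnot p2)) \lor p3   (eliminate \to)
≡ \lnot (\lnot (\lnot p4 \lor (p4 \leftrightarrow p1)) \lor (p4 \land \lnot p2)) \lor p3   (eliminate \to)
≡ \lnot (\lnot (\lnot p4 \lor ((p4 \to p1) \land (p1 \to p4))) \lor (p4 \land \lnot p2)) \lor p3   (eliminate \leftrightarrow)
≡ \lnot (\lnot (\lnot p4 \lor ((\lnot p4 \lor p1) \land (p1 \to p4))) \lor (p4 \land \lnot p2)) \lor p3   (eliminate \to)
≡ \lnot (\lnot (\lnot p4 \lor ((\lnot p4 \lor p1) \land (\lnot p1 \lor p4))) \lor (p4 \land \lnot p2)) \lor p3   (eliminate \to)
≡ (\lnot \lnot (\lnot p4 \lor ((\lnot p4 \lor p1) \land (\lnot p1 \lor p4))) \land \lnot (p4 \land \lnot p2)) \lor p3   (De Morgan)
≡ ((\lnot p4 \lor ((\lnot p4 \lor p1) \land (\lnot p1 \lor p4))) \land \lnot (p4 \land \lnot p2)) \lor p3   (double negation)
≡ ((\lnot p4 \lor ((\lnot p4 \lor p1) \land (\lnot p1 \lor p4))) \land (\lnot p4 \lor \lnot \lnot p2)) \lor p3   (De Morgan)
≡ ((\lnot p4 \lor ((\lnot p4 \lor p1) \land (\lnot p1 \lor p4))) \land (\lnot p4 \lor p2)) \lor p3   (double negation)
≡ (\lnot p4 \land \lnot p4) \lor (\lnot p4 \land p2) \lor (\lnot p4 \land \lnot p1 \land \lnot p4) \lor (\lnot p4 \land \lnot p1 \land p2) \lor (\lnot p4 \land p4 \land \lnot p4) \lor (\lnot p4 \land p4 \land p2) \lor (p1 \land \lnot p1 \land \lnot p4) \lor (p1 \land \lnot p1 \land p2) \lor (p1 \land p4 \land \lnot p4) \lor (p1 \land p4 \land p2) \lor p3   (distribute \land over \lor)
≡ \lnot p4 \lor (p1 \land p4 \land p2) \lor p3   (simplify)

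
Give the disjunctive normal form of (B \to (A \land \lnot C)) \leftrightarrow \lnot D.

(B \land \lnot A \land D) \lor (B \land C \land D) \lor (\lnot D \land \lnot B) \lor (\lnot D \land A \land \lnot C)

(B \to (A \land \lnot C)) \leftrightarrow \lnot D
= ((B \to (A \land \lnot C)) \to \lnot D) \land (\lnot D \to (B \to (A \land \lnot C)))   [eliminate \leftrightarrow]
= (\lnot (B \to (A \land \lnot C)) \lor \lnot D) \land (\lnot D \to (B \to (A \land \lnot C)))   [eliminate \to]
= (\lnot (\lnot B \lor (A \land \lnot C)) \lor \lnot D) \land (\lnot D \to (B \to (A \land \lnot C)))   [eliminate \to]
= (\lnot (\lnot B \lor (A \land \lnot C)) \lor \lnot D) \land (\lnot \lnot D \lor (B \to (A \land \lnot C)))   [eliminate \to]
= (\lnot (\lnot B \lor (A \land \lnot C)) \lor \lnot D) \land (\lnot \lnot D \lor \lnot B \lor (A \land \lnot C))   [eliminate \to]
= ((\lnot \lnot B \land \lnot (A \land \lnot C)) \lor \lnot D) \land (\lnot \lnot D \lor \lnot B \lor (A \land \lnot C))   [De Morgan]
= ((B \land \lnot (A \land \lnot C)) \lor \lnot D) \land (\lnot \lnot D \lor \lnot B \lor (A \land \lnot C))   [double negation]
= ((B \land (\lnot A \lor \lnot \lnot C)) \lor \lnot D) \land (\lnot \lnot D \lor \lnot B \lor (A \land \lnot C))   [De Morgan]
= ((B \land (\lnot A \lor C)) \lor \lnot D) \land (\lnot \lnot D \lor \lnot B \lor (A \land \lnot C))   [double negation]
= ((B \land (\lnot A \lor C)) \lor \lnot D) \land (D \lor \lnot B \lor (A \land \lnot C))   [double negation]
= (B \land \lnot A \land D) \lor (B \land \lnot A \land \lnot B) \lor (B \land \lnot A \land A \land \lnot C) \lor (B \land C \land D) \lor (B \land C \land \lnot B) \lor (B \land C \land A \land \lnot C) \lor (\lnot D \land D) \lor (\lnot D \land \lnot B) \lor (\lnot D \land A \land \lnot C)   [distribute \land over \lor]
= (B \land \lnot A \land D) \lor (B \land C \land D) \lor (\lnot D \land \lnot B) \lor (\lnot D \land A \land \lnot C)   [simplify]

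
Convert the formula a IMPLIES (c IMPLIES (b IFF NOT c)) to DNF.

a IMPLIES (c IMPLIES (b IFF NOT c))
≡ NOT a OR (c IMPLIES (b IFF NOT c))   (eliminate IMPLIES)
≡ NOT a OR NOT c OR (b IFF NOT c)   (eliminate IMPLIES)
≡ NOT a OR NOT c OR ((b IMPLIES NOT c) AND (NOT c IMPLIES b))   (eliminate IFF)
≡ NOT a OR NOT c OR ((NOT b OR NOT c) AND (NOT c IMPLIES b))   (eliminate IMPLIES)
≡ NOT a OR NOT c OR ((NOT b OR NOT c) AND (NOT NOT c OR b))   (eliminate IMPLIES)
≡ NOT a OR NOT c OR ((NOT b OR NOT c) AND (c OR b))   (double negation)
≡ NOT a OR NOT c OR (NOT b AND c) OR (NOT b AND b) OR (NOT c AND c) OR (NOT c AND b)   (distribute AND over OR)
≡ NOT a OR NOT c OR (NOT b AND c)   (simplify)

NOT a OR NOT c OR (NOT b AND c)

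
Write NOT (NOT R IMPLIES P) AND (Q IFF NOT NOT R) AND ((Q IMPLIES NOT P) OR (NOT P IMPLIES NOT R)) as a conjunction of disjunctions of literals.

NOT (NOT R IMPLIES P) AND (Q IFF NOT NOT R) AND ((Q IMPLIES NOT P) OR (NOT P IMPLIES NOT R))
⇔ NOT (NOT NOT R OR P) AND (Q IFF NOT NOT R) AND ((Q IMPLIES NOT P) OR (NOT P IMPLIES NOT R))   (eliminate IMPLIES)
⇔ NOT (NOT NOT R OR P) AND (Q IMPLIES NOT NOT R) AND (NOT NOT R IMPLIES Q) AND ((Q IMPLIES NOT P) OR (NOT P IMPLIES NOT R))   (eliminate IFF)
⇔ NOT (NOT NOT R OR P) AND (NOT Q OR NOT NOT R) AND (NOT NOT R IMPLIES Q) AND ((Q IMPLIES NOT P) OR (NOT P IMPLIES NOT R))   (eliminate IMPLIES)
⇔ NOT (NOT NOT R OR P) AND (NOT Q OR NOT NOT R) AND (NOT NOT NOT R OR Q) AND ((Q IMPLIES NOT P) OR (NOT P IMPLIES NOT R))   (eliminate IMPLIES)
⇔ NOT (NOT NOT R OR P) AND (NOT Q OR NOT NOT R) AND (NOT NOT NOT R OR Q) AND (NOT Q OR NOT P OR (NOT P IMPLIES NOT R))   (eliminate IMPLIES)
⇔ NOT (NOT NOT R OR P) AND (NOT Q OR NOT NOT R) AND (NOT NOT NOT R OR Q) AND (NOT Q OR NOT P OR NOT NOT P OR NOT R)   (eliminate IMPLIES)
⇔ NOT NOT NOT R AND NOT P AND (NOT Q OR NOT NOT R) AND (NOT NOT NOT R OR Q) AND (NOT Q OR NOT P OR NOT NOT P OR NOT R)   (De Morgan)
⇔ NOT R AND NOT P AND (NOT Q OR NOT NOT R) AND (NOT NOT NOT R OR Q) AND (NOT Q OR NOT P OR NOT NOT P OR NOT R)   (double negation)
⇔ NOT R AND NOT P AND (NOT Q OR R) AND (NOT NOT NOT R OR Q) AND (NOT Q OR NOT P OR NOT NOT P OR NOT R)   (double negation)
⇔ NOT R AND NOT P AND (NOT Q OR R) AND (NOT R OR Q) AND (NOT Q OR NOT P OR NOT NOT P OR NOT R)   (double negation)
⇔ NOT R AND NOT P AND (NOT Q OR R) AND (NOT R OR Q) AND (NOT Q OR NOT P OR P OR NOT R)   (double negation)
⇔ NOT R AND NOT P AND (NOT Q OR R)   (simplify)

NOT R AND NOT P AND (NOT Q OR R)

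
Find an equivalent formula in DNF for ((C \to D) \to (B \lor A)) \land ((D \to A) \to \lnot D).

(C \land \lnot D) \lor (B \land D \land \lnot A) \lor (B \land \lnot D) \lor (A \land \lnot D)

((C \to D) \to (B \lor A)) \land ((D \to A) \to \lnot D)
⇔ (\lnot (C \to D) \lor B \lor A) \land ((D \to A) \to \lnot D)
⇔ (\lnot (\lnot C \lor D) \lor B \lor A) \land ((D \to A) \to \lnot D)
⇔ (\lnot (\lnot C \lor D) \lor B \lor A) \land (\lnot (D \to A) \lor \lnot D)
⇔ (\lnot (\lnot C \lor D) \lor B \lor A) \land (\lnot (\lnot D \lor A) \lor \lnot D)
⇔ ((\lnot \lnot C \land \lnot D) \lor B \lor A) \land (\lnot (\lnot D \lor A) \lor \lnot D)
⇔ ((C \land \lnot D) \lor B \lor A) \land (\lnot (\lnot D \lor A) \lor \lnot D)
⇔ ((C \land \lnot D) \lor B \lor A) \land ((\lnot \lnot D \land \lnot A) \lor \lnot D)
⇔ ((C \land \lnot D) \lor B \lor A) \land ((D \land \lnot A) \lor \lnot D)
⇔ (C \land \lnot D \land D \land \lnot A) \lor (C \land \lnot D \land \lnot D) \lor (B \land D \land \lnot A) \lor (B \land \lnot D) \lor (A \land D \land \lnot A) \lor (A \land \lnot D)
⇔ (C \land \lnot D) \lor (B \land D \land \lnot A) \lor (B \land \lnot D) \lor (A \land \lnot D)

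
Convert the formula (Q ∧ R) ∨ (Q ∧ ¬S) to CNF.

(Q ∧ R) ∨ (Q ∧ ¬S)
= (Q ∨ Q) ∧ (Q ∨ ¬S) ∧ (R ∨ Q) ∧ (R ∨ ¬S)   (distribute ∨ over ∧)
= Q ∧ (R ∨ ¬S)   (simplify)

Q ∧ (R ∨ ¬S)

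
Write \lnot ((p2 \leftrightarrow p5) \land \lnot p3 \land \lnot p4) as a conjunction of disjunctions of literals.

\lnot ((p2 \leftrightarrow p5) \land \lnot p3 \land \lnot p4)
≡ \lnot ((p2 \to p5) \land (p5 \to p2) \land \lnot p3 \land \lnot p4)   (eliminate \leftrightarrow)
≡ \lnot ((\lnot p2 \lor p5) \land (p5 \to p2) \land \lnot p3 \land \lnot p4)   (eliminate \to)
≡ \lnot ((\lnot p2 \lor p5) \land (\lnot p5 \lor p2) \land \lnot p3 \land \lnot p4)   (eliminate \to)
≡ \lnot (\lnot p2 \lor p5) \lor \lnot (\lnot p5 \lor p2) \lor \lnot \lnot p3 \lor \lnot \lnot p4   (De Morgan)
≡ (\lnot \lnot p2 \land \lnot p5) \lor \lnot (\lnot p5 \lor p2) \lor \lnot \lnot p3 \lor \lnot \lnot p4   (De Morgan)
≡ (p2 \land \lnot p5) \lor \lnot (\lnot p5 \lor p2) \lor \lnot \lnot p3 \lor \lnot \lnot p4   (double negation)
≡ (p2 \land \lnot p5) \lor (\lnot \lnot p5 \land \lnot p2) \lor \lnot \lnot p3 \lor \lnot \lnot p4   (De Morgan)
≡ (p2 \land \lnot p5) \lor (p5 \land \lnot p2) \lor \lnot \lnot p3 \lor \lnot \lnot p4   (double negation)
≡ (p2 \land \lnot p5) \lor (p5 \land \lnot p2) \lor p3 \lor \lnot \lnot p4   (double negation)
≡ (p2 \land \lnot p5) \lor (p5 \land \lnot p2) \lor p3 \lor p4   (double negation)
≡ (p2 \lor p5 \lor p3 \lor p4) \land (p2 \lor \lnot p2 \lor p3 \lor p4) \land (\lnot p5 \lor p5 \lor p3 \lor p4) \land (\lnot p5 \lor \lnot p2 \lor p3 \lor p4)   (distribute \lor over \land)
≡ (p2 \lor p5 \lor p3 \lor p4) \land (\lnot p5 \lor \lnot p2 \lor p3 \lor p4)   (simplify)

(p2 \lor p5 \lor p3 \lor p4) \land (\lnot p5 \lor \lnot p2 \lor p3 \lor p4)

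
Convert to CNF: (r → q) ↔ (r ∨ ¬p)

(r ∨ ¬p) ∧ (¬r ∨ q)

(r → q) ↔ (r ∨ ¬p)
⇔ ((r → q) → (r ∨ ¬p)) ∧ ((r ∨ ¬p) → (r → q))   — eliminate ↔
⇔ (¬(r → q) ∨ r ∨ ¬p) ∧ ((r ∨ ¬p) → (r → q))   — eliminate →
⇔ (¬(¬r ∨ q) ∨ r ∨ ¬p) ∧ ((r ∨ ¬p) → (r → q))   — eliminate →
⇔ (¬(¬r ∨ q) ∨ r ∨ ¬p) ∧ (¬(r ∨ ¬p) ∨ (r → q))   — eliminate →
⇔ (¬(¬r ∨ q) ∨ r ∨ ¬p) ∧ (¬(r ∨ ¬p) ∨ ¬r ∨ q)   — eliminate →
⇔ ((¬¬r ∧ ¬q) ∨ r ∨ ¬p) ∧ (¬(r ∨ ¬p) ∨ ¬r ∨ q)   — De Morgan
⇔ ((r ∧ ¬q) ∨ r ∨ ¬p) ∧ (¬(r ∨ ¬p) ∨ ¬r ∨ q)   — double negation
⇔ ((r ∧ ¬q) ∨ r ∨ ¬p) ∧ ((¬r ∧ ¬¬p) ∨ ¬r ∨ q)   — De Morgan
⇔ ((r ∧ ¬q) ∨ r ∨ ¬p) ∧ ((¬r ∧ p) ∨ ¬r ∨ q)   — double negation
⇔ (r ∨ r ∨ ¬p) ∧ (¬q ∨ r ∨ ¬p) ∧ (¬r ∨ ¬r ∨ q) ∧ (p ∨ ¬r ∨ q)   — distribute ∨ over ∧
⇔ (r ∨ ¬p) ∧ (¬r ∨ q)   — simplify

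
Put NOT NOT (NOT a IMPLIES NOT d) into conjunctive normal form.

a OR NOT d

NOT NOT (NOT a IMPLIES NOT d)
= NOT NOT (NOT NOT a OR NOT d)   (eliminate IMPLIES)
= NOT NOT a OR NOT d   (double negation)
= a OR NOT d   (double negation)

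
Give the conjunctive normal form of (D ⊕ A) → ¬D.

(D ⊕ A) → ¬D
≡ ¬(D ⊕ A) ∨ ¬D   [eliminate →]
≡ ¬((D ∨ A) ∧ ¬(D ∧ A)) ∨ ¬D   [expand ⊕]
≡ ¬(D ∨ A) ∨ ¬¬(D ∧ A) ∨ ¬D   [De Morgan]
≡ (¬D ∧ ¬A) ∨ ¬¬(D ∧ A) ∨ ¬D   [De Morgan]
≡ (¬D ∧ ¬A) ∨ (D ∧ A) ∨ ¬D   [double negation]
≡ (¬D ∨ D ∨ ¬D) ∧ (¬D ∨ A ∨ ¬D) ∧ (¬A ∨ D ∨ ¬D) ∧ (¬A ∨ A ∨ ¬D)   [distribute ∨ over ∧]
≡ ¬D ∨ A   [simplify]

¬D ∨ A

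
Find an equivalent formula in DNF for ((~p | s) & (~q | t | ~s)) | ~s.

((~p | s) & (~q | t | ~s)) | ~s
= (~p & ~q) | (~p & t) | (~p & ~s) | (s & ~q) | (s & t) | (s & ~s) | ~s   [distribute & over |]
= (~p & ~q) | (~p & t) | (s & ~q) | (s & t) | ~s   [simplify]

(~p & ~q) | (~p & t) | (s & ~q) | (s & t) | ~s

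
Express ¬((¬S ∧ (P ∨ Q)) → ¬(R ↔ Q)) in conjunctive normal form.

¬((¬S ∧ (P ∨ Q)) → ¬(R ↔ Q))
⇔ ¬(¬(¬S ∧ (P ∨ Q)) ∨ ¬(R ↔ Q))   (eliminate →)
⇔ ¬(¬(¬S ∧ (P ∨ Q)) ∨ ¬((R → Q) ∧ (Q → R)))   (eliminate ↔)
⇔ ¬(¬(¬S ∧ (P ∨ Q)) ∨ ¬((¬R ∨ Q) ∧ (Q → R)))   (eliminate →)
⇔ ¬(¬(¬S ∧ (P ∨ Q)) ∨ ¬((¬R ∨ Q) ∧ (¬Q ∨ R)))   (eliminate →)
⇔ ¬¬(¬S ∧ (P ∨ Q)) ∧ ¬¬((¬R ∨ Q) ∧ (¬Q ∨ R))   (De Morgan)
⇔ ¬S ∧ (P ∨ Q) ∧ ¬¬((¬R ∨ Q) ∧ (¬Q ∨ R))   (double negation)
⇔ ¬S ∧ (P ∨ Q) ∧ (¬R ∨ Q) ∧ (¬Q ∨ R)   (double negation)

¬S ∧ (P ∨ Q) ∧ (¬R ∨ Q) ∧ (¬Q ∨ R)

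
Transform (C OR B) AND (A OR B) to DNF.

(C OR B) AND (A OR B)
≡ (C AND A) OR (C AND B) OR (B AND A) OR (B AND B)   (distribute AND over OR)
≡ (C AND A) OR B   (simplify)

(C AND A) OR B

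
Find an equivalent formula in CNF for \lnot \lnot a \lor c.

\lnot \lnot a \lor c
≡ a \lor c   [double negation]

a \lor c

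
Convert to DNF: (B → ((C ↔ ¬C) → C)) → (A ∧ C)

A ∧ C

(B → ((C ↔ ¬C) → C)) → (A ∧ C)
≡ ¬(B → ((C ↔ ¬C) → C)) ∨ (A ∧ C)   — eliminate →
≡ ¬(¬B ∨ ((C ↔ ¬C) → C)) ∨ (A ∧ C)   — eliminate →
≡ ¬(¬B ∨ ¬(C ↔ ¬C) ∨ C) ∨ (A ∧ C)   — eliminate →
≡ ¬(¬B ∨ ¬((C → ¬C) ∧ (¬C → C)) ∨ C) ∨ (A ∧ C)   — eliminate ↔
≡ ¬(¬B ∨ ¬((¬C ∨ ¬C) ∧ (¬C → C)) ∨ C) ∨ (A ∧ C)   — eliminate →
≡ ¬(¬B ∨ ¬((¬C ∨ ¬C) ∧ (¬¬C ∨ C)) ∨ C) ∨ (A ∧ C)   — eliminate →
≡ (¬¬B ∧ ¬¬((¬C ∨ ¬C) ∧ (¬¬C ∨ C)) ∧ ¬C) ∨ (A ∧ C)   — De Morgan
≡ (B ∧ ¬¬((¬C ∨ ¬C) ∧ (¬¬C ∨ C)) ∧ ¬C) ∨ (A ∧ C)   — double negation
≡ (B ∧ (¬C ∨ ¬C) ∧ (¬¬C ∨ C) ∧ ¬C) ∨ (A ∧ C)   — double negation
≡ (B ∧ (¬C ∨ ¬C) ∧ (C ∨ C) ∧ ¬C) ∨ (A ∧ C)   — double negation
≡ (B ∧ ¬C ∧ C ∧ ¬C) ∨ (B ∧ ¬C ∧ C ∧ ¬C) ∨ (B ∧ ¬C ∧ C ∧ ¬C) ∨ (B ∧ ¬C ∧ C ∧ ¬C) ∨ (A ∧ C)   — distribute ∧ over ∨
≡ A ∧ C   — simplify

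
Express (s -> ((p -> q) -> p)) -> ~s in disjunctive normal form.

(s -> ((p -> q) -> p)) -> ~s
= ~(s -> ((p -> q) -> p)) | ~s   [eliminate ->]
= ~(~s | ((p -> q) -> p)) | ~s   [eliminate ->]
= ~(~s | ~(p -> q) | p) | ~s   [eliminate ->]
= ~(~s | ~(~p | q) | p) | ~s   [eliminate ->]
= (~~s & ~~(~p | q) & ~p) | ~s   [De Morgan]
= (s & ~~(~p | q) & ~p) | ~s   [double negation]
= (s & (~p | q) & ~p) | ~s   [double negation]
= (s & ~p & ~p) | (s & q & ~p) | ~s   [distribute & over |]
= (s & ~p) | ~s   [simplify]

(s & ~p) | ~s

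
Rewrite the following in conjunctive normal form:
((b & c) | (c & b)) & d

b & c & d

((b & c) | (c & b)) & d
⇔ (b | c) & (b | b) & (c | c) & (c | b) & d   (distribute | over &)
⇔ b & c & d   (simplify)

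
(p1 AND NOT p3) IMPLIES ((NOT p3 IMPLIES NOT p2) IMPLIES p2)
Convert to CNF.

NOT p1 OR p3 OR p2

(p1 AND NOT p3) IMPLIES ((NOT p3 IMPLIES NOT p2) IMPLIES p2)
⇔ NOT (p1 AND NOT p3) OR ((NOT p3 IMPLIES NOT p2) IMPLIES p2)   [eliminate IMPLIES]
⇔ NOT (p1 AND NOT p3) OR NOT (NOT p3 IMPLIES NOT p2) OR p2   [eliminate IMPLIES]
⇔ NOT (p1 AND NOT p3) OR NOT (NOT NOT p3 OR NOT p2) OR p2   [eliminate IMPLIES]
⇔ NOT p1 OR NOT NOT p3 OR NOT (NOT NOT p3 OR NOT p2) OR p2   [De Morgan]
⇔ NOT p1 OR p3 OR NOT (NOT NOT p3 OR NOT p2) OR p2   [double negation]
⇔ NOT p1 OR p3 OR (NOT NOT NOT p3 AND NOT NOT p2) OR p2   [De Morgan]
⇔ NOT p1 OR p3 OR (NOT p3 AND NOT NOT p2) OR p2   [double negation]
⇔ NOT p1 OR p3 OR (NOT p3 AND p2) OR p2   [double negation]
⇔ (NOT p1 OR p3 OR NOT p3 OR p2) AND (NOT p1 OR p3 OR p2 OR p2)   [distribute OR over AND]
⇔ NOT p1 OR p3 OR p2   [simplify]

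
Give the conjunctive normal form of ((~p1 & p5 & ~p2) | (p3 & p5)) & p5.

(~p1 | p3) & p5 & (~p2 | p3)

((~p1 & p5 & ~p2) | (p3 & p5)) & p5
= (~p1 | p3) & (~p1 | p5) & (p5 | p3) & (p5 | p5) & (~p2 | p3) & (~p2 | p5) & p5   (distribute | over &)
= (~p1 | p3) & p5 & (~p2 | p3)   (simplify)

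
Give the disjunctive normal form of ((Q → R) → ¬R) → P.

R ∨ P

((Q → R) → ¬R) → P
= ¬((Q → R) → ¬R) ∨ P   [eliminate →]
= ¬(¬(Q → R) ∨ ¬R) ∨ P   [eliminate →]
= ¬(¬(¬Q ∨ R) ∨ ¬R) ∨ P   [eliminate →]
= ¬¬(¬Q ∨ R) ∧ ¬¬R ∨ P   [De Morgan]
= (¬Q ∨ R) ∧ ¬¬R ∨ P   [double negation]
= (¬Q ∨ R) ∧ R ∨ P   [double negation]
= ¬Q ∧ R ∨ R ∧ R ∨ P   [distribute ∧ over ∨]
= R ∨ P   [simplify]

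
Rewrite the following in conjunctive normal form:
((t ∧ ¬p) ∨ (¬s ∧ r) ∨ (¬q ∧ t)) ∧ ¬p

((t ∧ ¬p) ∨ (¬s ∧ r) ∨ (¬q ∧ t)) ∧ ¬p
= (t ∨ ¬s ∨ ¬q) ∧ (t ∨ ¬s ∨ t) ∧ (t ∨ r ∨ ¬q) ∧ (t ∨ r ∨ t) ∧ (¬p ∨ ¬s ∨ ¬q) ∧ (¬p ∨ ¬s ∨ t) ∧ (¬p ∨ r ∨ ¬q) ∧ (¬p ∨ r ∨ t) ∧ ¬p   [distribute ∨ over ∧]
= (t ∨ ¬s) ∧ (t ∨ r) ∧ ¬p   [simplify]

(t ∨ ¬s) ∧ (t ∨ r) ∧ ¬p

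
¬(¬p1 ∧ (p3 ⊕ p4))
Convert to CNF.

¬(¬p1 ∧ (p3 ⊕ p4))
≡ ¬(¬p1 ∧ (p3 ∨ p4) ∧ ¬(p3 ∧ p4))   — expand ⊕
≡ ¬¬p1 ∨ ¬(p3 ∨ p4) ∨ ¬¬(p3 ∧ p4)   — De Morgan
≡ p1 ∨ ¬(p3 ∨ p4) ∨ ¬¬(p3 ∧ p4)   — double negation
≡ p1 ∨ ¬p3 ∧ ¬p4 ∨ ¬¬(p3 ∧ p4)   — De Morgan
≡ p1 ∨ ¬p3 ∧ ¬p4 ∨ p3 ∧ p4   — double negation
≡ (p1 ∨ ¬p3 ∨ p3) ∧ (p1 ∨ ¬p3 ∨ p4) ∧ (p1 ∨ ¬p4 ∨ p3) ∧ (p1 ∨ ¬p4 ∨ p4)   — distribute ∨ over ∧
≡ (p1 ∨ ¬p3 ∨ p4) ∧ (p1 ∨ ¬p4 ∨ p3)   — simplify

(p1 ∨ ¬p3 ∨ p4) ∧ (p1 ∨ ¬p4 ∨ p3)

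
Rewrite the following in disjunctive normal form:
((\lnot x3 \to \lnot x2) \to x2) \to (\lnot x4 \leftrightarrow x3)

\lnot x2 \lor (x4 \land \lnot x3) \lor (x3 \land \lnot x4)

((\lnot x3 \to \lnot x2) \to x2) \to (\lnot x4 \leftrightarrow x3)
≡ \lnot ((\lnot x3 \to \lnot x2) \to x2) \lor (\lnot x4 \leftrightarrow x3)   — eliminate \to
≡ \lnot (\lnot (\lnot x3 \to \lnot x2) \lor x2) \lor (\lnot x4 \leftrightarrow x3)   — eliminate \to
≡ \lnot (\lnot (\lnot \lnot x3 \lor \lnot x2) \lor x2) \lor (\lnot x4 \leftrightarrow x3)   — eliminate \to
≡ \lnot (\lnot (\lnot \lnot x3 \lor \lnot x2) \lor x2) \lor ((\lnot x4 \to x3) \land (x3 \to \lnot x4))   — eliminate \leftrightarrow
≡ \lnot (\lnot (\lnot \lnot x3 \lor \lnot x2) \lor x2) \lor ((\lnot \lnot x4 \lor x3) \land (x3 \to \lnot x4))   — eliminate \to
≡ \lnot (\lnot (\lnot \lnot x3 \lor \lnot x2) \lor x2) \lor ((\lnot \lnot x4 \lor x3) \land (\lnot x3 \lor \lnot x4))   — eliminate \to
≡ (\lnot \lnot (\lnot \lnot x3 \lor \lnot x2) \land \lnot x2) \lor ((\lnot \lnot x4 \lor x3) \land (\lnot x3 \lor \lnot x4))   — De Morgan
≡ ((\lnot \lnot x3 \lor \lnot x2) \land \lnot x2) \lor ((\lnot \lnot x4 \lor x3) \land (\lnot x3 \lor \lnot x4))   — double negation
≡ ((x3 \lor \lnot x2) \land \lnot x2) \lor ((\lnot \lnot x4 \lor x3) \land (\lnot x3 \lor \lnot x4))   — double negation
≡ ((x3 \lor \lnot x2) \land \lnot x2) \lor ((x4 \lor x3) \land (\lnot x3 \lor \lnot x4))   — double negation
≡ (x3 \land \lnot x2) \lor (\lnot x2 \land \lnot x2) \lor (x4 \land \lnot x3) \lor (x4 \land \lnot x4) \lor (x3 \land \lnot x3) \lor (x3 \land \lnot x4)   — distribute \land over \lor
≡ \lnot x2 \lor (x4 \land \lnot x3) \lor (x3 \land \lnot x4)   — simplify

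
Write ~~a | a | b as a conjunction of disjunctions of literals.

~~a | a | b
≡ a | a | b
≡ a | b

a | b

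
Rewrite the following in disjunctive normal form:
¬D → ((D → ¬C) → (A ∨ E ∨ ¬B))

D ∨ A ∨ E ∨ ¬B

¬D → ((D → ¬C) → (A ∨ E ∨ ¬B))
⇔ ¬¬D ∨ ((D → ¬C) → (A ∨ E ∨ ¬B))   [eliminate →]
⇔ ¬¬D ∨ ¬(D → ¬C) ∨ A ∨ E ∨ ¬B   [eliminate →]
⇔ ¬¬D ∨ ¬(¬D ∨ ¬C) ∨ A ∨ E ∨ ¬B   [eliminate →]
⇔ D ∨ ¬(¬D ∨ ¬C) ∨ A ∨ E ∨ ¬B   [double negation]
⇔ D ∨ (¬¬D ∧ ¬¬C) ∨ A ∨ E ∨ ¬B   [De Morgan]
⇔ D ∨ (D ∧ ¬¬C) ∨ A ∨ E ∨ ¬B   [double negation]
⇔ D ∨ (D ∧ C) ∨ A ∨ E ∨ ¬B   [double negation]
⇔ D ∨ A ∨ E ∨ ¬B   [simplify]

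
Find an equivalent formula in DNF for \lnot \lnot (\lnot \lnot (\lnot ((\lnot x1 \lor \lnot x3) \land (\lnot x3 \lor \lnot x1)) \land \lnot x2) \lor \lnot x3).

\lnot \lnot (\lnot \lnot (\lnot ((\lnot x1 \lor \lnot x3) \land (\lnot x3 \lor \lnot x1)) \land \lnot x2) \lor \lnot x3)
= \lnot \lnot (\lnot ((\lnot x1 \lor \lnot x3) \land (\lnot x3 \lor \lnot x1)) \land \lnot x2) \lor \lnot x3   [double negation]
= (\lnot ((\lnot x1 \lor \lnot x3) \land (\lnot x3 \lor \lnot x1)) \land \lnot x2) \lor \lnot x3   [double negation]
= ((\lnot (\lnot x1 \lor \lnot x3) \lor \lnot (\lnot x3 \lor \lnot x1)) \land \lnot x2) \lor \lnot x3   [De Morgan]
= (((\lnot \lnot x1 \land \lnot \lnot x3) \lor \lnot (\lnot x3 \lor \lnot x1)) \land \lnot x2) \lor \lnot x3   [De Morgan]
= (((x1 \land \lnot \lnot x3) \lor \lnot (\lnot x3 \lor \lnot x1)) \land \lnot x2) \lor \lnot x3   [double negation]
= (((x1 \land x3) \lor \lnot (\lnot x3 \lor \lnot x1)) \land \lnot x2) \lor \lnot x3   [double negation]
= (((x1 \land x3) \lor (\lnot \lnot x3 \land \lnot \lnot x1)) \land \lnot x2) \lor \lnot x3   [De Morgan]
= (((x1 \land x3) \lor (x3 \land \lnot \lnot x1)) \land \lnot x2) \lor \lnot x3   [double negation]
= (((x1 \land x3) \lor (x3 \land x1)) \land \lnot x2) \lor \lnot x3   [double negation]
= (x1 \land x3 \land \lnot x2) \lor (x3 \land x1 \land \lnot x2) \lor \lnot x3   [distribute \land over \lor]
= (x1 \land x3 \land \lnot x2) \lor \lnot x3   [simplify]

(x1 \land x3 \land \lnot x2) \lor \lnot x3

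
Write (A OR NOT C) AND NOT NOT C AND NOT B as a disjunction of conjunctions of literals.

A AND C AND NOT B

(A OR NOT C) AND NOT NOT C AND NOT B
⇔ (A OR NOT C) AND C AND NOT B
⇔ (A AND C AND NOT B) OR (NOT C AND C AND NOT B)
⇔ A AND C AND NOT B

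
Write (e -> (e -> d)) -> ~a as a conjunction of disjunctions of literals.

(e | ~a) & (~d | ~a)

(e -> (e -> d)) -> ~a
⇔ ~(e -> (e -> d)) | ~a   — eliminate ->
⇔ ~(~e | (e -> d)) | ~a   — eliminate ->
⇔ ~(~e | ~e | d) | ~a   — eliminate ->
⇔ (~~e & ~~e & ~d) | ~a   — De Morgan
⇔ (e & ~~e & ~d) | ~a   — double negation
⇔ (e & e & ~d) | ~a   — double negation
⇔ (e | ~a) & (e | ~a) & (~d | ~a)   — distribute | over &
⇔ (e | ~a) & (~d | ~a)   — simplify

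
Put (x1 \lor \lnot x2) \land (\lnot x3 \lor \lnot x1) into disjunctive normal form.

(x1 \land \lnot x3) \lor (\lnot x2 \land \lnot x3) \lor (\lnot x2 \land \lnot x1)

(x1 \lor \lnot x2) \land (\lnot x3 \lor \lnot x1)
≡ (x1 \land \lnot x3) \lor (x1 \land \lnot x1) \lor (\lnot x2 \land \lnot x3) \lor (\lnot x2 \land \lnot x1)   — distribute \land over \lor
≡ (x1 \land \lnot x3) \lor (\lnot x2 \land \lnot x3) \lor (\lnot x2 \land \lnot x1)   — simplify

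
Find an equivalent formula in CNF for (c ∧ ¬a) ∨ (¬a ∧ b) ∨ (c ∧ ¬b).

(c ∨ ¬a) ∧ (c ∨ b) ∧ (¬a ∨ ¬b)

(c ∧ ¬a) ∨ (¬a ∧ b) ∨ (c ∧ ¬b)
≡ (c ∨ ¬a ∨ c) ∧ (c ∨ ¬a ∨ ¬b) ∧ (c ∨ b ∨ c) ∧ (c ∨ b ∨ ¬b) ∧ (¬a ∨ ¬a ∨ c) ∧ (¬a ∨ ¬a ∨ ¬b) ∧ (¬a ∨ b ∨ c) ∧ (¬a ∨ b ∨ ¬b)   [distribute ∨ over ∧]
≡ (c ∨ ¬a) ∧ (c ∨ b) ∧ (¬a ∨ ¬b)   [simplify]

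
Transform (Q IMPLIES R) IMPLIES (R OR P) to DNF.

(Q IMPLIES R) IMPLIES (R OR P)
⇔ NOT (Q IMPLIES R) OR R OR P   — eliminate IMPLIES
⇔ NOT (NOT Q OR R) OR R OR P   — eliminate IMPLIES
⇔ (NOT NOT Q AND NOT R) OR R OR P   — De Morgan
⇔ (Q AND NOT R) OR R OR P   — double negation

(Q AND NOT R) OR R OR P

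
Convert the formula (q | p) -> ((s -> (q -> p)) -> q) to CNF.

(q | p) -> ((s -> (q -> p)) -> q)
≡ ~(q | p) | ((s -> (q -> p)) -> q)   [eliminate ->]
≡ ~(q | p) | ~(s -> (q -> p)) | q   [eliminate ->]
≡ ~(q | p) | ~(~s | (q -> p)) | q   [eliminate ->]
≡ ~(q | p) | ~(~s | ~q | p) | q   [eliminate ->]
≡ (~q & ~p) | ~(~s | ~q | p) | q   [De Morgan]
≡ (~q & ~p) | (~~s & ~~q & ~p) | q   [De Morgan]
≡ (~q & ~p) | (s & ~~q & ~p) | q   [double negation]
≡ (~q & ~p) | (s & q & ~p) | q   [double negation]
≡ (~q | s | q) & (~q | q | q) & (~q | ~p | q) & (~p | s | q) & (~p | q | q) & (~p | ~p | q)   [distribute | over &]
≡ ~p | q   [simplify]

~p | q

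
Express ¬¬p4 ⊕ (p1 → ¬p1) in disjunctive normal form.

¬¬p4 ⊕ (p1 → ¬p1)
≡ (¬¬p4 ∧ ¬(p1 → ¬p1)) ∨ (¬¬¬p4 ∧ (p1 → ¬p1))
≡ (¬¬p4 ∧ ¬(¬p1 ∨ ¬p1)) ∨ (¬¬¬p4 ∧ (p1 → ¬p1))
≡ (¬¬p4 ∧ ¬(¬p1 ∨ ¬p1)) ∨ (¬¬¬p4 ∧ (¬p1 ∨ ¬p1))
≡ (p4 ∧ ¬(¬p1 ∨ ¬p1)) ∨ (¬¬¬p4 ∧ (¬p1 ∨ ¬p1))
≡ (p4 ∧ ¬¬p1 ∧ ¬¬p1) ∨ (¬¬¬p4 ∧ (¬p1 ∨ ¬p1))
≡ (p4 ∧ p1 ∧ ¬¬p1) ∨ (¬¬¬p4 ∧ (¬p1 ∨ ¬p1))
≡ (p4 ∧ p1 ∧ p1) ∨ (¬¬¬p4 ∧ (¬p1 ∨ ¬p1))
≡ (p4 ∧ p1 ∧ p1) ∨ (¬p4 ∧ (¬p1 ∨ ¬p1))
≡ (p4 ∧ p1 ∧ p1) ∨ (¬p4 ∧ ¬p1) ∨ (¬p4 ∧ ¬p1)
≡ (p4 ∧ p1) ∨ (¬p4 ∧ ¬p1)

(p4 ∧ p1) ∨ (¬p4 ∧ ¬p1)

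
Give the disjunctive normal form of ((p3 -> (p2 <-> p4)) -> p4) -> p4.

(~p3 & ~p4) | (~p2 & ~p4) | p4

((p3 -> (p2 <-> p4)) -> p4) -> p4
⇔ ~((p3 -> (p2 <-> p4)) -> p4) | p4
⇔ ~(~(p3 -> (p2 <-> p4)) | p4) | p4
⇔ ~(~(~p3 | (p2 <-> p4)) | p4) | p4
⇔ ~(~(~p3 | ((p2 -> p4) & (p4 -> p2))) | p4) | p4
⇔ ~(~(~p3 | ((~p2 | p4) & (p4 -> p2))) | p4) | p4
⇔ ~(~(~p3 | ((~p2 | p4) & (~p4 | p2))) | p4) | p4
⇔ (~~(~p3 | ((~p2 | p4) & (~p4 | p2))) & ~p4) | p4
⇔ ((~p3 | ((~p2 | p4) & (~p4 | p2))) & ~p4) | p4
⇔ (~p3 & ~p4) | (~p2 & ~p4 & ~p4) | (~p2 & p2 & ~p4) | (p4 & ~p4 & ~p4) | (p4 & p2 & ~p4) | p4
⇔ (~p3 & ~p4) | (~p2 & ~p4) | p4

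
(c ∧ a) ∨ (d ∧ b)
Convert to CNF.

(c ∧ a) ∨ (d ∧ b)
⇔ (c ∨ d) ∧ (c ∨ b) ∧ (a ∨ d) ∧ (a ∨ b)   [distribute ∨ over ∧]

(c ∨ d) ∧ (c ∨ b) ∧ (a ∨ d) ∧ (a ∨ b)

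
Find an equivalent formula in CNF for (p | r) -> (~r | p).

~r | p

(p | r) -> (~r | p)
⇔ ~(p | r) | ~r | p   — eliminate ->
⇔ (~p & ~r) | ~r | p   — De Morgan
⇔ (~p | ~r | p) & (~r | ~r | p)   — distribute | over &
⇔ ~r | p   — simplify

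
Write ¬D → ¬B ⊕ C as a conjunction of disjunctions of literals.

(D ∨ ¬B ∨ C) ∧ (D ∨ B ∨ ¬C)

¬D → ¬B ⊕ C
= ¬¬D ∨ (¬B ⊕ C)
= ¬¬D ∨ (¬B ∨ C) ∧ ¬(¬B ∧ C)
= D ∨ (¬B ∨ C) ∧ ¬(¬B ∧ C)
= D ∨ (¬B ∨ C) ∧ (¬¬B ∨ ¬C)
= D ∨ (¬B ∨ C) ∧ (B ∨ ¬C)
= (D ∨ ¬B ∨ C) ∧ (D ∨ B ∨ ¬C)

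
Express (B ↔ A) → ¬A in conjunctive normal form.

(B ↔ A) → ¬A
= ¬(B ↔ A) ∨ ¬A   — eliminate →
= ¬((B → A) ∧ (A → B)) ∨ ¬A   — eliminate ↔
= ¬((¬B ∨ A) ∧ (A → B)) ∨ ¬A   — eliminate →
= ¬((¬B ∨ A) ∧ (¬A ∨ B)) ∨ ¬A   — eliminate →
= ¬(¬B ∨ A) ∨ ¬(¬A ∨ B) ∨ ¬A   — De Morgan
= (¬¬B ∧ ¬A) ∨ ¬(¬A ∨ B) ∨ ¬A   — De Morgan
= (B ∧ ¬A) ∨ ¬(¬A ∨ B) ∨ ¬A   — double negation
= (B ∧ ¬A) ∨ (¬¬A ∧ ¬B) ∨ ¬A   — De Morgan
= (B ∧ ¬A) ∨ (A ∧ ¬B) ∨ ¬A   — double negation
= (B ∨ A ∨ ¬A) ∧ (B ∨ ¬B ∨ ¬A) ∧ (¬A ∨ A ∨ ¬A) ∧ (¬A ∨ ¬B ∨ ¬A)   — distribute ∨ over ∧
= ¬A ∨ ¬B   — simplify

¬A ∨ ¬B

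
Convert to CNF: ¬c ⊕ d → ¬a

¬c ⊕ d → ¬a
≡ ¬(¬c ⊕ d) ∨ ¬a   [eliminate →]
≡ ¬((¬c ∨ d) ∧ ¬(¬c ∧ d)) ∨ ¬a   [expand ⊕]
≡ ¬(¬c ∨ d) ∨ ¬¬(¬c ∧ d) ∨ ¬a   [De Morgan]
≡ ¬¬c ∧ ¬d ∨ ¬¬(¬c ∧ d) ∨ ¬a   [De Morgan]
≡ c ∧ ¬d ∨ ¬¬(¬c ∧ d) ∨ ¬a   [double negation]
≡ c ∧ ¬d ∨ ¬c ∧ d ∨ ¬a   [double negation]
≡ (c ∨ ¬c ∨ ¬a) ∧ (c ∨ d ∨ ¬a) ∧ (¬d ∨ ¬c ∨ ¬a) ∧ (¬d ∨ d ∨ ¬a)   [distribute ∨ over ∧]
≡ (c ∨ d ∨ ¬a) ∧ (¬d ∨ ¬c ∨ ¬a)   [simplify]

(c ∨ d ∨ ¬a) ∧ (¬d ∨ ¬c ∨ ¬a)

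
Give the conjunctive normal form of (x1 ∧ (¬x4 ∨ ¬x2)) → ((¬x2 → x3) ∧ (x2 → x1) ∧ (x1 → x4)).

(¬x1 ∨ x4) ∧ (¬x1 ∨ x2 ∨ x3)

(x1 ∧ (¬x4 ∨ ¬x2)) → ((¬x2 → x3) ∧ (x2 → x1) ∧ (x1 → x4))
⇔ ¬(x1 ∧ (¬x4 ∨ ¬x2)) ∨ ((¬x2 → x3) ∧ (x2 → x1) ∧ (x1 → x4))   (eliminate →)
⇔ ¬(x1 ∧ (¬x4 ∨ ¬x2)) ∨ ((¬¬x2 ∨ x3) ∧ (x2 → x1) ∧ (x1 → x4))   (eliminate →)
⇔ ¬(x1 ∧ (¬x4 ∨ ¬x2)) ∨ ((¬¬x2 ∨ x3) ∧ (¬x2 ∨ x1) ∧ (x1 → x4))   (eliminate →)
⇔ ¬(x1 ∧ (¬x4 ∨ ¬x2)) ∨ ((¬¬x2 ∨ x3) ∧ (¬x2 ∨ x1) ∧ (¬x1 ∨ x4))   (eliminate →)
⇔ ¬x1 ∨ ¬(¬x4 ∨ ¬x2) ∨ ((¬¬x2 ∨ x3) ∧ (¬x2 ∨ x1) ∧ (¬x1 ∨ x4))   (De Morgan)
⇔ ¬x1 ∨ (¬¬x4 ∧ ¬¬x2) ∨ ((¬¬x2 ∨ x3) ∧ (¬x2 ∨ x1) ∧ (¬x1 ∨ x4))   (De Morgan)
⇔ ¬x1 ∨ (x4 ∧ ¬¬x2) ∨ ((¬¬x2 ∨ x3) ∧ (¬x2 ∨ x1) ∧ (¬x1 ∨ x4))   (double negation)
⇔ ¬x1 ∨ (x4 ∧ x2) ∨ ((¬¬x2 ∨ x3) ∧ (¬x2 ∨ x1) ∧ (¬x1 ∨ x4))   (double negation)
⇔ ¬x1 ∨ (x4 ∧ x2) ∨ ((x2 ∨ x3) ∧ (¬x2 ∨ x1) ∧ (¬x1 ∨ x4))   (double negation)
⇔ (¬x1 ∨ x4 ∨ x2 ∨ x3) ∧ (¬x1 ∨ x4 ∨ ¬x2 ∨ x1) ∧ (¬x1 ∨ x4 ∨ ¬x1 ∨ x4) ∧ (¬x1 ∨ x2 ∨ x2 ∨ x3) ∧ (¬x1 ∨ x2 ∨ ¬x2 ∨ x1) ∧ (¬x1 ∨ x2 ∨ ¬x1 ∨ x4)   (distribute ∨ over ∧)
⇔ (¬x1 ∨ x4) ∧ (¬x1 ∨ x2 ∨ x3)   (simplify)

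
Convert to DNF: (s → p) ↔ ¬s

(s ∧ ¬p) ∨ ¬s

(s → p) ↔ ¬s
⇔ ((s → p) → ¬s) ∧ (¬s → (s → p))   [eliminate ↔]
⇔ (¬(s → p) ∨ ¬s) ∧ (¬s → (s → p))   [eliminate →]
⇔ (¬(¬s ∨ p) ∨ ¬s) ∧ (¬s → (s → p))   [eliminate →]
⇔ (¬(¬s ∨ p) ∨ ¬s) ∧ (¬¬s ∨ (s → p))   [eliminate →]
⇔ (¬(¬s ∨ p) ∨ ¬s) ∧ (¬¬s ∨ ¬s ∨ p)   [eliminate →]
⇔ ((¬¬s ∧ ¬p) ∨ ¬s) ∧ (¬¬s ∨ ¬s ∨ p)   [De Morgan]
⇔ ((s ∧ ¬p) ∨ ¬s) ∧ (¬¬s ∨ ¬s ∨ p)   [double negation]
⇔ ((s ∧ ¬p) ∨ ¬s) ∧ (s ∨ ¬s ∨ p)   [double negation]
⇔ (s ∧ ¬p ∧ s) ∨ (s ∧ ¬p ∧ ¬s) ∨ (s ∧ ¬p ∧ p) ∨ (¬s ∧ s) ∨ (¬s ∧ ¬s) ∨ (¬s ∧ p)   [distribute ∧ over ∨]
⇔ (s ∧ ¬p) ∨ ¬s   [simplify]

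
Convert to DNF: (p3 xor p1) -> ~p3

(p3 xor p1) -> ~p3
= ~(p3 xor p1) | ~p3   — eliminate ->
= ~((p3 & ~p1) | (~p3 & p1)) | ~p3   — expand xor
= (~(p3 & ~p1) & ~(~p3 & p1)) | ~p3   — De Morgan
= ((~p3 | ~~p1) & ~(~p3 & p1)) | ~p3   — De Morgan
= ((~p3 | p1) & ~(~p3 & p1)) | ~p3   — double negation
= ((~p3 | p1) & (~~p3 | ~p1)) | ~p3   — De Morgan
= ((~p3 | p1) & (p3 | ~p1)) | ~p3   — double negation
= (~p3 & p3) | (~p3 & ~p1) | (p1 & p3) | (p1 & ~p1) | ~p3   — distribute & over |
= (p1 & p3) | ~p3   — simplify

(p1 & p3) | ~p3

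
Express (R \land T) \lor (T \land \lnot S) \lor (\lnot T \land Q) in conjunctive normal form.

(R \lor \lnot S \lor \lnot T) \land (R \lor \lnot S \lor Q) \land (T \lor Q)

(R \land T) \lor (T \land \lnot S) \lor (\lnot T \land Q)
⇔ (R \lor T \lor \lnot T) \land (R \lor T \lor Q) \land (R \lor \lnot S \lor \lnot T) \land (R \lor \lnot S \lor Q) \land (T \lor T \lor \lnot T) \land (T \lor T \lor Q) \land (T \lor \lnot S \lor \lnot T) \land (T \lor \lnot S \lor Q)
⇔ (R \lor \lnot S \lor \lnot T) \land (R \lor \lnot S \lor Q) \land (T \lor Q)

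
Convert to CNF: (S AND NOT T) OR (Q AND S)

(S AND NOT T) OR (Q AND S)
≡ (S OR Q) AND (S OR S) AND (NOT T OR Q) AND (NOT T OR S)   [distribute OR over AND]
≡ S AND (NOT T OR Q)   [simplify]

S AND (NOT T OR Q)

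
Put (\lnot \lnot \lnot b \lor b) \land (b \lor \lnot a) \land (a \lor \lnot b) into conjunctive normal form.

(\lnot \lnot \lnot b \lor b) \land (b \lor \lnot a) \land (a \lor \lnot b)
⇔ (\lnot b \lor b) \land (b \lor \lnot a) \land (a \lor \lnot b)   — double negation
⇔ (b \lor \lnot a) \land (a \lor \lnot b)   — simplify

(b \lor \lnot a) \land (a \lor \lnot b)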